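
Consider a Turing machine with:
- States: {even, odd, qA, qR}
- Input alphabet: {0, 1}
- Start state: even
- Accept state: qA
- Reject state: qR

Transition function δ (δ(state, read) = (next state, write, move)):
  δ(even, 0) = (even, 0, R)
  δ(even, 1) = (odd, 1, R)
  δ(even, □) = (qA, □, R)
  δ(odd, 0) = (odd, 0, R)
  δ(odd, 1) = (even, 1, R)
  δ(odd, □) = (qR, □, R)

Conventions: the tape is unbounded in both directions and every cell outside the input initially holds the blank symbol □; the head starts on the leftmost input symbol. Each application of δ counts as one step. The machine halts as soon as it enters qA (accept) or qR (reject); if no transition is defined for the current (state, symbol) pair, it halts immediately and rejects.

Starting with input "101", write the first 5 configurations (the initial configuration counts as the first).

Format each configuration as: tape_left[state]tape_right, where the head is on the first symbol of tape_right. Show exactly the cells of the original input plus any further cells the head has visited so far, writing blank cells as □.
Step 0: [even]101 (head at position 0)
Step 1: δ(even, 1) = (odd, 1, R)  ⊢  1[odd]01 (head at position 1)
Step 2: δ(odd, 0) = (odd, 0, R)  ⊢  10[odd]1 (head at position 2)
Step 3: δ(odd, 1) = (even, 1, R)  ⊢  101[even]□ (head at position 3)
Step 4: δ(even, □) = (qA, □, R)  ⊢  101□[qA]□ (head at position 4)

Final answer: [even]101 ⊢ 1[odd]01 ⊢ 10[odd]1 ⊢ 101[even]□ ⊢ 101□[qA]□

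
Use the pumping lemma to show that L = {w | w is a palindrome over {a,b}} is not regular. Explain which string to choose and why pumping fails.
Language: L = {w | w is a palindrome over {a,b}} (strings that read the same forwards and backwards)
Step 1: Assume for contradiction that L is regular, with pumping length p.
Step 2: Choose s = a^p b a^p. Then s ∈ L (it reads the same forwards and backwards) and |s| ≥ p.
Step 3: Consider any decomposition s = xyz with |xy| ≤ p and |y| > 0. Since |xy| ≤ p and the first p symbols of s are all a's, y = a^k for some k with 1 ≤ k ≤ p.
Step 4: Pumping up (i = 2): xy²z = a^(p+k) b a^p. Its reverse is a^p b a^(p+k) ≠ a^(p+k) b a^p (the single b is no longer in the middle), so xy²z is not a palindrome and xy²z ∉ L.
This contradicts the pumping lemma, so L is not regular.

Final answer: Choose s = a^p b a^p. Since |xy| ≤ p, y = a^k with k ≥ 1. Then xy²z = a^(p+k) b a^p is not a palindrome, so ∉ L.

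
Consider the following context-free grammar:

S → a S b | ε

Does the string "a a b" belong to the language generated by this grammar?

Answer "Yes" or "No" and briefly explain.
Every derivation applies S → a S b some number n of times and then S → ε, producing a^n b^n with equally many a's and b's. The string a a b has two a's but only one b, so it cannot be derived.

Final answer: No - no valid derivation exists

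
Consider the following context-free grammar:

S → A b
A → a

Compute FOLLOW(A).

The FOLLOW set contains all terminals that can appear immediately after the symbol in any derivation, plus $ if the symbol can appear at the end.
A occurs only in S → A b, where it is immediately followed by the terminal b. So FOLLOW(A) = {b}.

Final answer: {b}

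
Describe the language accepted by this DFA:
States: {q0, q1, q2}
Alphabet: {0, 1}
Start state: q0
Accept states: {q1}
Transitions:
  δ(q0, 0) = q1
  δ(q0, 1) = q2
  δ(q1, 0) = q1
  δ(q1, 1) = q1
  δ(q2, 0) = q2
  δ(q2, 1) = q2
Analyzing the DFA structure:
Start state: q0
Accept states: {q1}
Interpreting what each state remembers (checking against the transitions):
  q0: nothing has been read yet
  q1: the first symbol was 0
  q2: the first symbol was 1 (trap state)
  δ(q0, 0): in q0 (nothing has been read yet), after reading 0 we have: the first symbol was 0 → q1
  δ(q0, 1): in q0 (nothing has been read yet), after reading 1 we have: the first symbol was 1 (trap state) → q2
  δ(q1, 0): in q1 (the first symbol was 0), after reading 0 we have: the first symbol was 0 → q1
  δ(q1, 1): in q1 (the first symbol was 0), after reading 1 we have: the first symbol was 0 → q1
  δ(q2, 0): in q2 (the first symbol was 1 (trap state)), after reading 0 we have: the first symbol was 1 (trap state) → q2
  δ(q2, 1): in q2 (the first symbol was 1 (trap state)), after reading 1 we have: the first symbol was 1 (trap state) → q2
A string is accepted iff it ends in {q1}, i.e. the first symbol was 0.
Language: All binary strings starting with 0

Final answer: All binary strings starting with 0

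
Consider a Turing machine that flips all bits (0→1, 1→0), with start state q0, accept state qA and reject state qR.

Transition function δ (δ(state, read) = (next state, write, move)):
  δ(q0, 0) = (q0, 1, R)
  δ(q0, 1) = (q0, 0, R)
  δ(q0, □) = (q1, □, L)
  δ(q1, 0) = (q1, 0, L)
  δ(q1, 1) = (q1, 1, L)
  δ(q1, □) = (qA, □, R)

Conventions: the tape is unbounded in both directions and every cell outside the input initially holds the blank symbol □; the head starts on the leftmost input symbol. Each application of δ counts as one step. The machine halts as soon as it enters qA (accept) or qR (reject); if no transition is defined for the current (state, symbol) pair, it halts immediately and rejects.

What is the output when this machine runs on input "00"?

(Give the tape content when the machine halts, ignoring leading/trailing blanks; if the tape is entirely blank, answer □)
Step 0: [q0]00 (head at position 0)
Step 1: δ(q0, 0) = (q0, 1, R)  ⊢  1[q0]0 (head at position 1)
Step 2: δ(q0, 0) = (q0, 1, R)  ⊢  11[q0]□ (head at position 2)
Step 3: δ(q0, □) = (q1, □, L)  ⊢  1[q1]1□ (head at position 1)
Step 4: δ(q1, 1) = (q1, 1, L)  ⊢  [q1]11□ (head at position 0)
Step 5: δ(q1, 1) = (q1, 1, L)  ⊢  [q1]□11□ (head at position -1)
Step 6: δ(q1, □) = (qA, □, R)  ⊢  □[qA]11□ (head at position 0)
The machine is in qA, so it halts and accepts.
Tape content when halted (ignoring surrounding blanks): 11

Final answer: Output: 11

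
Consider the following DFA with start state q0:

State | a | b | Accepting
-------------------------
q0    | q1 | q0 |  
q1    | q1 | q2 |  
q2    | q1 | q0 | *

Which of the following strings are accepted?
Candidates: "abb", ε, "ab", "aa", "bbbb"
"abb": q0 → q1 → q2 → q0; q0 is not accepting → rejected
ε: q0; q0 is not accepting → rejected
"ab": q0 → q1 → q2; q2 is accepting → accepted
"aa": q0 → q1 → q1; q1 is not accepting → rejected
"bbbb": q0 → q0 → q0 → q0 → q0; q0 is not accepting → rejected

Final answer: "ab"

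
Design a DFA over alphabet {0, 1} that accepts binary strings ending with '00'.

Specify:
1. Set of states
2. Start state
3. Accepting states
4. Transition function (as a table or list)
One valid DFA (any DFA recognizing the same language is acceptable):
States: {q0, q1, q2}
Start: q0
Accepting: {q2}
Transitions (accepting states marked with *):
State | 0 | 1 | Accepting
-------------------------
q0    | q1 | q0 |  
q1    | q2 | q0 |  
q2    | q2 | q0 | *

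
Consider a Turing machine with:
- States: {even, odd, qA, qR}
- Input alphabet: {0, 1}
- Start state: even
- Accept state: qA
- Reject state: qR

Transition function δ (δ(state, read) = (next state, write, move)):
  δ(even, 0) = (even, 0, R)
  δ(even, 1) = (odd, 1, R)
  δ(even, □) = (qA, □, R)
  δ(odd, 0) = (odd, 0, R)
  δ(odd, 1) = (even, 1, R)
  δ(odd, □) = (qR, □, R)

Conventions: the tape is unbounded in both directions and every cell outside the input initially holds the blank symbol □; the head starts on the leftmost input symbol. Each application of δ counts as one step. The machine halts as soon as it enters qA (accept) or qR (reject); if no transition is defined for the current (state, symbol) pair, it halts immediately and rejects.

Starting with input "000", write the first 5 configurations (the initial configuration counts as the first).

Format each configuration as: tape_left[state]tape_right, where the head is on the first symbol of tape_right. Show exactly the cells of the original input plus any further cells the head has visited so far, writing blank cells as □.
Step 0: [even]000 (head at position 0)
Step 1: δ(even, 0) = (even, 0, R)  ⊢  0[even]00 (head at position 1)
Step 2: δ(even, 0) = (even, 0, R)  ⊢  00[even]0 (head at position 2)
Step 3: δ(even, 0) = (even, 0, R)  ⊢  000[even]□ (head at position 3)
Step 4: δ(even, □) = (qA, □, R)  ⊢  000□[qA]□ (head at position 4)

Final answer: [even]000 ⊢ 0[even]00 ⊢ 00[even]0 ⊢ 000[even]□ ⊢ 000□[qA]□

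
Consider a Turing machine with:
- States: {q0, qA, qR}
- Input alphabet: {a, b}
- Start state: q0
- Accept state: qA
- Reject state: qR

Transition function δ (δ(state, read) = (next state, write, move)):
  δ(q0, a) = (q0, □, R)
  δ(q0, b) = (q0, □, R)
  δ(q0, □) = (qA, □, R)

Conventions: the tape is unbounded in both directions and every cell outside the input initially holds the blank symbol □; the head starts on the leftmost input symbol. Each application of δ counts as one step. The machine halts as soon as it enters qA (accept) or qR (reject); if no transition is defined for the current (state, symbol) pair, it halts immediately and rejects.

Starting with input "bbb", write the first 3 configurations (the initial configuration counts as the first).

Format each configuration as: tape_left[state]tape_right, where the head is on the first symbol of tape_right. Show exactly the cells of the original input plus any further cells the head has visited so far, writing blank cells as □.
Step 0: [q0]bbb (head at position 0)
Step 1: δ(q0, b) = (q0, □, R)  ⊢  □[q0]bb (head at position 1)
Step 2: δ(q0, b) = (q0, □, R)  ⊢  □□[q0]b (head at position 2)

Final answer: [q0]bbb ⊢ □[q0]bb ⊢ □□[q0]b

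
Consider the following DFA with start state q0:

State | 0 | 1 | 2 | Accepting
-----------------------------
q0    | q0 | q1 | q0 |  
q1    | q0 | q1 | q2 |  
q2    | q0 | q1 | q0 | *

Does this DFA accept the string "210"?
Start in q0.
Read '2': q0 → q0
Read '1': q0 → q1
Read '0': q1 → q0
Final state q0 is not accepting, so the string is rejected.

Final answer: No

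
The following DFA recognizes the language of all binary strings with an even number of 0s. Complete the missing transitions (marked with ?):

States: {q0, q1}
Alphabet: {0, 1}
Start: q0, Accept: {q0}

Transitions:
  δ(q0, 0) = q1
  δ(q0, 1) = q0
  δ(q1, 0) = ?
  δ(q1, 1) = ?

What each state remembers (consistent with the given transitions and accept states):
  q0: an even number of 0s has been read so far
  q1: an odd number of 0s has been read so far
Filling in the missing entries:
  δ(q1, 0): in q1 (an odd number of 0s has been read so far), after reading 0 we have: an even number of 0s has been read so far → q0
  δ(q1, 1): in q1 (an odd number of 0s has been read so far), after reading 1 we have: an odd number of 0s has been read so far → q1

Final answer: δ(q1, 0) = q0; δ(q1, 1) = q1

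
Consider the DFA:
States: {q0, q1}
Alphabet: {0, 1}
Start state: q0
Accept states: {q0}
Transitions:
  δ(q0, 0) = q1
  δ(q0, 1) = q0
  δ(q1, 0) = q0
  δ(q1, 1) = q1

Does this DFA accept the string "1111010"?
Processing string "1111010":
  q0 --1--> q0
  q0 --1--> q0
  q0 --1--> q0
  q0 --1--> q0
  q0 --0--> q1
  q1 --1--> q1
  q1 --0--> q0
Final state: q0
Accept states: {q0}
q0 is an accept state, so the string is accepted.

Final answer: Yes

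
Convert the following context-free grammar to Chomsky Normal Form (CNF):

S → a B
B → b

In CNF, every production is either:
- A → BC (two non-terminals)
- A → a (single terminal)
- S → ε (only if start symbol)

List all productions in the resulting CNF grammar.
The grammar has no ε-productions or unit productions to eliminate.
S → a B has terminal a in a right-hand side of length ≥ 2: introduce T_a → a and use T_a in place of a.
B → b is already in CNF (single terminal) – keep it.
S → a B becomes S → T_a B.
Resulting CNF grammar (3 productions): T_a → a; B → b; S → T_a B

Final answer: T_a → a; B → b; S → T_a B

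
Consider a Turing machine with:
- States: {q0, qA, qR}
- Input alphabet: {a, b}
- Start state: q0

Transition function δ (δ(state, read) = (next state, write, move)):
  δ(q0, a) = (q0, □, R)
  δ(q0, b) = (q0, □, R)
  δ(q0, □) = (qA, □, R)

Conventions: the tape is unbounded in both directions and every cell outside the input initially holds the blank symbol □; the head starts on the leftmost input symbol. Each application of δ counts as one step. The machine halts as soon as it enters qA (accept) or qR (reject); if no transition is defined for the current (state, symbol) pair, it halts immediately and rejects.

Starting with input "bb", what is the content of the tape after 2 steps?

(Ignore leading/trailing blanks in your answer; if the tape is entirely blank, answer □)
Step 0: [q0]bb (head at position 0)
Step 1: δ(q0, b) = (q0, □, R)  ⊢  □[q0]b (head at position 1)
Step 2: δ(q0, b) = (q0, □, R)  ⊢  □□[q0]□ (head at position 2)
Tape after 2 steps (ignoring surrounding blanks): □

Final answer: Tape: □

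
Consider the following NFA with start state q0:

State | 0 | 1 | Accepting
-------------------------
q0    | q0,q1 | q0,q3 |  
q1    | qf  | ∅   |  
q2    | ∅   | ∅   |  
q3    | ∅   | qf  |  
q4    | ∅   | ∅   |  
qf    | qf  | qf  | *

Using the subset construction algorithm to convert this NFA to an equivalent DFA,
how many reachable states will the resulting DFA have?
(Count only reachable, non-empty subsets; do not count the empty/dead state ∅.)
Start subset: {q0}
{q0}: on 0 → {q0, q1}, on 1 → {q0, q3}
{q0, q1}: on 0 → {q0, q1, qf}, on 1 → {q0, q3}
{q0, q3}: on 0 → {q0, q1}, on 1 → {q0, q3, qf}
{q0, q1, qf}: on 0 → {q0, q1, qf}, on 1 → {q0, q3, qf}
{q0, q3, qf}: on 0 → {q0, q1, qf}, on 1 → {q0, q3, qf}
Reachable non-empty subsets: {q0}, {q0, q1}, {q0, q3}, {q0, q1, qf}, {q0, q3, qf} — 5 in total.

Final answer: 5 states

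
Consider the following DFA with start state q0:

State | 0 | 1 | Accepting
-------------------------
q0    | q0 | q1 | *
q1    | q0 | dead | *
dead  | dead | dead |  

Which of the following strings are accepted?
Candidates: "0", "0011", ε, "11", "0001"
"0": q0 → q0; q0 is accepting → accepted
"0011": q0 → q0 → q0 → q1 → dead; dead is not accepting → rejected
ε: q0; q0 is accepting → accepted
"11": q0 → q1 → dead; dead is not accepting → rejected
"0001": q0 → q0 → q0 → q0 → q1; q1 is accepting → accepted

Final answer: "0", ε, "0001"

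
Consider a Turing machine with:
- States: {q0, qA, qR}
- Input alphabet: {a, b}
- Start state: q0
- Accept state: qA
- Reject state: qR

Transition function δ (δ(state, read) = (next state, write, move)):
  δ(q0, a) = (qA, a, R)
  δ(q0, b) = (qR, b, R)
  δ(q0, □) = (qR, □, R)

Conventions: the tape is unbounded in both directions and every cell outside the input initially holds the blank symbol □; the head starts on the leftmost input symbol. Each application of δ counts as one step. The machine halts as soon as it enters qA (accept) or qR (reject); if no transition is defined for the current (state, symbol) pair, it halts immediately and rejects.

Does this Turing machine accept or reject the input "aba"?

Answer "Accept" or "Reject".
Step 0: [q0]aba (head at position 0)
Step 1: δ(q0, a) = (qA, a, R)  ⊢  a[qA]ba (head at position 1)
The machine is in qA, so it halts and accepts.

Final answer: Accept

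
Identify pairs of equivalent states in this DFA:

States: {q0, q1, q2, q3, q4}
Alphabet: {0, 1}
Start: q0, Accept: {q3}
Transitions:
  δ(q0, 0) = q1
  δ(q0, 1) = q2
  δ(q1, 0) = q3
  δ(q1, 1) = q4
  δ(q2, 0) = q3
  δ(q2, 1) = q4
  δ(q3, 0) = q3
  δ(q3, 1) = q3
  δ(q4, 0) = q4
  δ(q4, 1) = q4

Using the table-filling algorithm:
Round 0 – mark pairs where exactly one state is accepting: (q0,q3), (q1,q3), (q2,q3), (q3,q4)
Round 1 – newly marked: (q0,q1) [on 0: q1 vs q3, already marked]; (q0,q2) [on 0: q1 vs q3, already marked]; (q1,q4) [on 0: q3 vs q4, already marked]; (q2,q4) [on 0: q3 vs q4, already marked]
Round 2 – newly marked: (q0,q4) [on 0: q1 vs q4, already marked]
No further pairs can be marked.
(q1, q2) unmarked: δ(q1,0)=q3, δ(q2,0)=q3; δ(q1,1)=q4, δ(q2,1)=q4 → equivalent
Equivalent pairs: (q1, q2)

Final answer: Equivalent pairs: (q1, q2)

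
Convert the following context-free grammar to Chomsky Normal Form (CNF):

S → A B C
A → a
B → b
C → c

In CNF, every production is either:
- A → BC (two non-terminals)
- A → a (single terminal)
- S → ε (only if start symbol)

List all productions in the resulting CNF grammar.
The grammar has no ε-productions or unit productions to eliminate.
A → a is already in CNF (single terminal) – keep it.
B → b is already in CNF (single terminal) – keep it.
C → c is already in CNF (single terminal) – keep it.
S → A B C has 3 symbols on the right: break it into binary productions S → A X0, X0 → B C.
Resulting CNF grammar (5 productions): A → a; B → b; C → c; S → A X0; X0 → B C

Final answer: A → a; B → b; C → c; S → A X0; X0 → B C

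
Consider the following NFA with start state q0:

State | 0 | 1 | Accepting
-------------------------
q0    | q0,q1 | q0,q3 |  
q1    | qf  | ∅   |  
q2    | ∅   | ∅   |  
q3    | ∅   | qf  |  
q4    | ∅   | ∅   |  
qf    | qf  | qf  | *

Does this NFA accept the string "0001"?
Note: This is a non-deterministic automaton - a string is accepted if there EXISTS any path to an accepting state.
Track the set of states the NFA could be in: start {q0}
Read '0': {q0} → {q0, q1}
Read '0': {q0, q1} → {q0, q1, qf}
Read '0': {q0, q1, qf} → {q0, q1, qf}
Read '1': {q0, q1, qf} → {q0, q3, qf}
Final set {q0, q3, qf} contains accepting state(s) {qf} → accepted.

Final answer: Yes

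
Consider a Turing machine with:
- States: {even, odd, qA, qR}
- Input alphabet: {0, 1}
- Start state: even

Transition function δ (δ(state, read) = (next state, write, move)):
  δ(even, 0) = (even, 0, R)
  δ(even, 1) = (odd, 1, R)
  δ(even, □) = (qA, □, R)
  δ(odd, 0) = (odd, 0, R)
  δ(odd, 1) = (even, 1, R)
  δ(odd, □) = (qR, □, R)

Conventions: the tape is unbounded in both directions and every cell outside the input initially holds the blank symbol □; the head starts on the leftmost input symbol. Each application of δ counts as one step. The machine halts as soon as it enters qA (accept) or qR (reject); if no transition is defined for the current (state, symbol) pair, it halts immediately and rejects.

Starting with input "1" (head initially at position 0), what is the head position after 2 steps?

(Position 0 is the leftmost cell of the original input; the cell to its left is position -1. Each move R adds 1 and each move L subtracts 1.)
Step 0: [even]1 (head at position 0)
Step 1: δ(even, 1) = (odd, 1, R)  ⊢  1[odd]□ (head at position 1)
Step 2: δ(odd, □) = (qR, □, R)  ⊢  1□[qR]□ (head at position 2)
Head position after 2 steps: 2

Final answer: Position 2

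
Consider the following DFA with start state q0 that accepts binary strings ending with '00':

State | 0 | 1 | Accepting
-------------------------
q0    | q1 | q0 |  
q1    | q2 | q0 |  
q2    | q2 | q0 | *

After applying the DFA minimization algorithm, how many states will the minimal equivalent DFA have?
All 3 states are reachable from q0, so none can be removed as unreachable.
Table-filling: first mark every (accepting, non-accepting) pair as distinguishable (accepting: {q2}; non-accepting: {q0, q1}).
Round 1: (q0, q1) on '0' go to q1 and q2, already distinguishable → mark.
Every pair of states is distinguishable, so the DFA is already minimal.
Equivalence classes: {q0}, {q1}, {q2} → 3 states.

Final answer: 3 states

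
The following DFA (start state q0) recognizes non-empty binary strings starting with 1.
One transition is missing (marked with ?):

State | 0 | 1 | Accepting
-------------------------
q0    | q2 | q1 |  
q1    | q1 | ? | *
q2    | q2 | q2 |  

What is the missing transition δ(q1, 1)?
q1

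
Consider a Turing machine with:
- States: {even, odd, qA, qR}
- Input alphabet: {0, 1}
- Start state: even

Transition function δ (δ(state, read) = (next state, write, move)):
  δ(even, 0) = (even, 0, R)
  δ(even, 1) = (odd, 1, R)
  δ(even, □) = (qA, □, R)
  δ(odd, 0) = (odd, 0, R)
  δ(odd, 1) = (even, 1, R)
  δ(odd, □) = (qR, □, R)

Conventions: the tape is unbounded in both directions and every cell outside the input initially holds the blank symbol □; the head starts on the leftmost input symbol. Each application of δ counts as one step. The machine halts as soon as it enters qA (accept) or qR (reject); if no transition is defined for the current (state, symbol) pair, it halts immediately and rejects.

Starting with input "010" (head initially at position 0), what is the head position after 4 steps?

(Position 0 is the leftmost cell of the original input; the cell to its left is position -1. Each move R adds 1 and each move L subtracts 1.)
Step 0: [even]010 (head at position 0)
Step 1: δ(even, 0) = (even, 0, R)  ⊢  0[even]10 (head at position 1)
Step 2: δ(even, 1) = (odd, 1, R)  ⊢  01[odd]0 (head at position 2)
Step 3: δ(odd, 0) = (odd, 0, R)  ⊢  010[odd]□ (head at position 3)
Step 4: δ(odd, □) = (qR, □, R)  ⊢  010□[qR]□ (head at position 4)
Head position after 4 steps: 4

Final answer: Position 4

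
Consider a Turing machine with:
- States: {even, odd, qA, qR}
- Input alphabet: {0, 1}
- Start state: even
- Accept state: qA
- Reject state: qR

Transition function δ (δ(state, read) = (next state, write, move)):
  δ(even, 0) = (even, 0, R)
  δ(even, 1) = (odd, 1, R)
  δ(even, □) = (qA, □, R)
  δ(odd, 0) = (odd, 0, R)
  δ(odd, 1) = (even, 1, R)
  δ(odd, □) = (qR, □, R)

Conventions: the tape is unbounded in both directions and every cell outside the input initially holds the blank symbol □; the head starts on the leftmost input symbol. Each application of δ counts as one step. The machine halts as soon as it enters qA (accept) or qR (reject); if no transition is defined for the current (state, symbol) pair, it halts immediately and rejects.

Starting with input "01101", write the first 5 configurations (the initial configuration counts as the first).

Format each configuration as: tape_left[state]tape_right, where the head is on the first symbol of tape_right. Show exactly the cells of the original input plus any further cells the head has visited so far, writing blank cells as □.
Step 0: [even]01101 (head at position 0)
Step 1: δ(even, 0) = (even, 0, R)  ⊢  0[even]1101 (head at position 1)
Step 2: δ(even, 1) = (odd, 1, R)  ⊢  01[odd]101 (head at position 2)
Step 3: δ(odd, 1) = (even, 1, R)  ⊢  011[even]01 (head at position 3)
Step 4: δ(even, 0) = (even, 0, R)  ⊢  0110[even]1 (head at position 4)

Final answer: [even]01101 ⊢ 0[even]1101 ⊢ 01[odd]101 ⊢ 011[even]01 ⊢ 0110[even]1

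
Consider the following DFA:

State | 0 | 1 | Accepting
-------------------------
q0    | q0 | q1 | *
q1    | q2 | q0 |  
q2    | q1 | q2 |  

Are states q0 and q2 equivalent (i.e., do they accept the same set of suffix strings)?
Try the suffix ε (the empty string).
From q0: q0 — accepting.
From q2: q2 — not accepting.
The two states disagree on this suffix, so they are not equivalent.

Final answer: No. Distinguishing string: ε (the empty string) - accepted from q0 but not from q2.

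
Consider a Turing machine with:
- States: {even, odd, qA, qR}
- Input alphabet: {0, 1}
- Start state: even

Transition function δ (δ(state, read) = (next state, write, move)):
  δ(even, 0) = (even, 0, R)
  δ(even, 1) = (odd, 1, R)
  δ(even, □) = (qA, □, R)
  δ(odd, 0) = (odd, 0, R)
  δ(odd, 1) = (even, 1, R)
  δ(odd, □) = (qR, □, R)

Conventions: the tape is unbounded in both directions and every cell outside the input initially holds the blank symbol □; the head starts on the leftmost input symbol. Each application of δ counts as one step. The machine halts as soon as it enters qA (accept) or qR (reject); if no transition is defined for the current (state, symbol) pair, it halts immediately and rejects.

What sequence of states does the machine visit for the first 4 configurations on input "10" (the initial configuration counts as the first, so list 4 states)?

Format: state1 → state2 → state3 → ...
Step 0: [even]10 (head at position 0)
Step 1: δ(even, 1) = (odd, 1, R)  ⊢  1[odd]0 (head at position 1)
Step 2: δ(odd, 0) = (odd, 0, R)  ⊢  10[odd]□ (head at position 2)
Step 3: δ(odd, □) = (qR, □, R)  ⊢  10□[qR]□ (head at position 3)
Reading off the states of these 4 configurations: even → odd → odd → qR

Final answer: even → odd → odd → qR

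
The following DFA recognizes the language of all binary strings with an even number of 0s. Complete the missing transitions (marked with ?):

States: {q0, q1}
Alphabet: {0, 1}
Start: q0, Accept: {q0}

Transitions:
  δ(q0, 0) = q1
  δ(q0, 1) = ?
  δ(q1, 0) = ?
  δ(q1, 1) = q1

What each state remembers (consistent with the given transitions and accept states):
  q0: an even number of 0s has been read so far
  q1: an odd number of 0s has been read so far
Filling in the missing entries:
  δ(q0, 1): in q0 (an even number of 0s has been read so far), after reading 1 we have: an even number of 0s has been read so far → q0
  δ(q1, 0): in q1 (an odd number of 0s has been read so far), after reading 0 we have: an even number of 0s has been read so far → q0

Final answer: δ(q0, 1) = q0; δ(q1, 0) = q0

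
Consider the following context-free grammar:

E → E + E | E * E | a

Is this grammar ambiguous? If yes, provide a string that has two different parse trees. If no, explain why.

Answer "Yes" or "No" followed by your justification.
Two different leftmost derivations of a + a * a:
  (1) E ⇒ E + E ⇒ a + E ⇒ a + E * E ⇒ a + a * E ⇒ a + a * a   (tree groups a + (a * a))
  (2) E ⇒ E * E ⇒ E + E * E ⇒ a + E * E ⇒ a + a * E ⇒ a + a * a   (tree groups (a + a) * a)
Two distinct leftmost derivations = two distinct parse trees, so the grammar is ambiguous.

Final answer: Yes - the string 'a + a * a' has two distinct leftmost derivations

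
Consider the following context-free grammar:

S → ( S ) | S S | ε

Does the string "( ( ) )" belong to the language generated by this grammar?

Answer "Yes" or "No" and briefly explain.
A derivation exists: S ⇒ ( S ) ⇒ ( ( S ) ) ⇒ ( ( ) ) (using S → ( S ) twice, then S → ε).

Final answer: Yes - a valid derivation exists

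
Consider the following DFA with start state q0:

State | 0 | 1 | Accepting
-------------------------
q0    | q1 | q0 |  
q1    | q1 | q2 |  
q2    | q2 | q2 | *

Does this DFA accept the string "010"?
Start in q0.
Read '0': q0 → q1
Read '1': q1 → q2
Read '0': q2 → q2
Final state q2 is accepting, so the string is accepted.

Final answer: Yes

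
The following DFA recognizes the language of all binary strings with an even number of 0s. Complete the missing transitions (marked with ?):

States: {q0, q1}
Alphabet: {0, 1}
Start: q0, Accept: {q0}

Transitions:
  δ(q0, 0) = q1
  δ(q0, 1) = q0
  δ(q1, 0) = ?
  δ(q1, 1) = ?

What each state remembers (consistent with the given transitions and accept states):
  q0: an even number of 0s has been read so far
  q1: an odd number of 0s has been read so far
Filling in the missing entries:
  δ(q1, 0): in q1 (an odd number of 0s has been read so far), after reading 0 we have: an even number of 0s has been read so far → q0
  δ(q1, 1): in q1 (an odd number of 0s has been read so far), after reading 1 we have: an odd number of 0s has been read so far → q1

Final answer: δ(q1, 0) = q0; δ(q1, 1) = q1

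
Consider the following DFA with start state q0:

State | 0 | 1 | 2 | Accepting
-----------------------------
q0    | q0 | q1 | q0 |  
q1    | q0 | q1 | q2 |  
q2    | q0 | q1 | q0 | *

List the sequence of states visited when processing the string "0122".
q0 → q0 → q1 → q2 → q0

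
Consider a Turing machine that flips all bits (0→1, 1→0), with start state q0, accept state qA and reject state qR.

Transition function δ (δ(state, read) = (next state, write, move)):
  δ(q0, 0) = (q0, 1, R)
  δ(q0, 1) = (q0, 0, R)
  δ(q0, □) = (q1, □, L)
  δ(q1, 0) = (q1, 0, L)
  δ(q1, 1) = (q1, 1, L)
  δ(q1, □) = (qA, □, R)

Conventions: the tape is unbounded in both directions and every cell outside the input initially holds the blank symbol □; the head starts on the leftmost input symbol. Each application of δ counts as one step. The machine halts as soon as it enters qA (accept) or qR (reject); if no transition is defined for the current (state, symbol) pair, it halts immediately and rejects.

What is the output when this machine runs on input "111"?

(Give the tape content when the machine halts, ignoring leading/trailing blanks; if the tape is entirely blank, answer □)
Step 0: [q0]111 (head at position 0)
Step 1: δ(q0, 1) = (q0, 0, R)  ⊢  0[q0]11 (head at position 1)
Step 2: δ(q0, 1) = (q0, 0, R)  ⊢  00[q0]1 (head at position 2)
Step 3: δ(q0, 1) = (q0, 0, R)  ⊢  000[q0]□ (head at position 3)
Step 4: δ(q0, □) = (q1, □, L)  ⊢  00[q1]0□ (head at position 2)
Step 5: δ(q1, 0) = (q1, 0, L)  ⊢  0[q1]00□ (head at position 1)
Step 6: δ(q1, 0) = (q1, 0, L)  ⊢  [q1]000□ (head at position 0)
Step 7: δ(q1, 0) = (q1, 0, L)  ⊢  [q1]□000□ (head at position -1)
Step 8: δ(q1, □) = (qA, □, R)  ⊢  □[qA]000□ (head at position 0)
The machine is in qA, so it halts and accepts.
Tape content when halted (ignoring surrounding blanks): 000

Final answer: Output: 000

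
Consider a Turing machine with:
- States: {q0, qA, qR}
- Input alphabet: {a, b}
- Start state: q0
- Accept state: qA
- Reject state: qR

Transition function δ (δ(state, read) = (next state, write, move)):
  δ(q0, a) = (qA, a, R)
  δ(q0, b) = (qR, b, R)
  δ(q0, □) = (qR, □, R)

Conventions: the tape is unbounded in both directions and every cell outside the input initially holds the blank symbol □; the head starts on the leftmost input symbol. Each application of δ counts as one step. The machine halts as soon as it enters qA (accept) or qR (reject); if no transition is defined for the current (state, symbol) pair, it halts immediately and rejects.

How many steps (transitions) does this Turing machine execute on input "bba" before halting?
Step 0: [q0]bba (head at position 0)
Step 1: δ(q0, b) = (qR, b, R)  ⊢  b[qR]ba (head at position 1)
The machine is in qR, so it halts and rejects.
Number of transitions executed: 1.

Final answer: 1 steps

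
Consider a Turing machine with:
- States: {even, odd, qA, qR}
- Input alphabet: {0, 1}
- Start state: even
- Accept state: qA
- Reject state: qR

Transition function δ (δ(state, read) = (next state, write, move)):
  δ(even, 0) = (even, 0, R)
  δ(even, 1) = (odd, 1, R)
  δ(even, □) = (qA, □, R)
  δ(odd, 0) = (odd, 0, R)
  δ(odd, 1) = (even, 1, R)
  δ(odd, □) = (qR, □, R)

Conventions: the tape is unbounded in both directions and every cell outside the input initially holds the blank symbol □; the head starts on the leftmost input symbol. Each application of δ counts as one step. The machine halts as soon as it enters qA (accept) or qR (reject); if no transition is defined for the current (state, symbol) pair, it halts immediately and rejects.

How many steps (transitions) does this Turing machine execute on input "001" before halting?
Step 0: [even]001 (head at position 0)
Step 1: δ(even, 0) = (even, 0, R)  ⊢  0[even]01 (head at position 1)
Step 2: δ(even, 0) = (even, 0, R)  ⊢  00[even]1 (head at position 2)
Step 3: δ(even, 1) = (odd, 1, R)  ⊢  001[odd]□ (head at position 3)
Step 4: δ(odd, □) = (qR, □, R)  ⊢  001□[qR]□ (head at position 4)
The machine is in qR, so it halts and rejects.
Number of transitions executed: 4.

Final answer: 4 steps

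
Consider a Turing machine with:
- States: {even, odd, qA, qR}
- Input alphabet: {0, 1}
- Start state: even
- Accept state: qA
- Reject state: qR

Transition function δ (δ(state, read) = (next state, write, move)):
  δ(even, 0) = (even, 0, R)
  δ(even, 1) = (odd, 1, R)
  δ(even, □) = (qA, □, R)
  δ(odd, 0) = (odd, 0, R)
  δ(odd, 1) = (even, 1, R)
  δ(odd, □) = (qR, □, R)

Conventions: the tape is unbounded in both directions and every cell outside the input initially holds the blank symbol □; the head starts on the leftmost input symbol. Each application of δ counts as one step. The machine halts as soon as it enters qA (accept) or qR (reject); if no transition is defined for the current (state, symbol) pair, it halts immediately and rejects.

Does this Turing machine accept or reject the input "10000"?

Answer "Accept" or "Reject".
Step 0: [even]10000 (head at position 0)
Step 1: δ(even, 1) = (odd, 1, R)  ⊢  1[odd]0000 (head at position 1)
Step 2: δ(odd, 0) = (odd, 0, R)  ⊢  10[odd]000 (head at position 2)
Step 3: δ(odd, 0) = (odd, 0, R)  ⊢  100[odd]00 (head at position 3)
Step 4: δ(odd, 0) = (odd, 0, R)  ⊢  1000[odd]0 (head at position 4)
Step 5: δ(odd, 0) = (odd, 0, R)  ⊢  10000[odd]□ (head at position 5)
Step 6: δ(odd, □) = (qR, □, R)  ⊢  10000□[qR]□ (head at position 6)
The machine is in qR, so it halts and rejects.

Final answer: Reject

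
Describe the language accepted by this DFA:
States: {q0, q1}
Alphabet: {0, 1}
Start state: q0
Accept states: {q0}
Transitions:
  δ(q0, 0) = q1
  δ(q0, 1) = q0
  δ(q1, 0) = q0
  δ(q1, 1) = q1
Analyzing the DFA structure:
Start state: q0
Accept states: {q0}
Interpreting what each state remembers (checking against the transitions):
  q0: an even number of 0s has been read so far
  q1: an odd number of 0s has been read so far
  δ(q0, 0): in q0 (an even number of 0s has been read so far), after reading 0 we have: an odd number of 0s has been read so far → q1
  δ(q0, 1): in q0 (an even number of 0s has been read so far), after reading 1 we have: an even number of 0s has been read so far → q0
  δ(q1, 0): in q1 (an odd number of 0s has been read so far), after reading 0 we have: an even number of 0s has been read so far → q0
  δ(q1, 1): in q1 (an odd number of 0s has been read so far), after reading 1 we have: an odd number of 0s has been read so far → q1
A string is accepted iff it ends in {q0}, i.e. an even number of 0s has been read so far.
Language: All binary strings with an even number of 0s

Final answer: All binary strings with an even number of 0s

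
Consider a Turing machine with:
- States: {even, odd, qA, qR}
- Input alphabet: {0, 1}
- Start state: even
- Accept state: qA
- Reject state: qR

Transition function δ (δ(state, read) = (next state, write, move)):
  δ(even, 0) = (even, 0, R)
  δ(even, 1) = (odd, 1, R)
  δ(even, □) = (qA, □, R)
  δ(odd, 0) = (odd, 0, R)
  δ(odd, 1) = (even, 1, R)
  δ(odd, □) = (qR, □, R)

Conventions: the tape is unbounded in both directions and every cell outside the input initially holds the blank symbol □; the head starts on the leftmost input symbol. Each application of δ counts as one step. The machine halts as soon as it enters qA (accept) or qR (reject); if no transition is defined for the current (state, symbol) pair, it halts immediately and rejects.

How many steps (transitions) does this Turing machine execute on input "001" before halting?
Step 0: [even]001 (head at position 0)
Step 1: δ(even, 0) = (even, 0, R)  ⊢  0[even]01 (head at position 1)
Step 2: δ(even, 0) = (even, 0, R)  ⊢  00[even]1 (head at position 2)
Step 3: δ(even, 1) = (odd, 1, R)  ⊢  001[odd]□ (head at position 3)
Step 4: δ(odd, □) = (qR, □, R)  ⊢  001□[qR]□ (head at position 4)
The machine is in qR, so it halts and rejects.
Number of transitions executed: 4.

Final answer: 4 steps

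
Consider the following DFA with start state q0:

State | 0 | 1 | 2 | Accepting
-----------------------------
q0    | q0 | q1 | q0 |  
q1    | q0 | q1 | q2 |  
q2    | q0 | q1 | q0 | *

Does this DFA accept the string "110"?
Start in q0.
Read '1': q0 → q1
Read '1': q1 → q1
Read '0': q1 → q0
Final state q0 is not accepting, so the string is rejected.

Final answer: No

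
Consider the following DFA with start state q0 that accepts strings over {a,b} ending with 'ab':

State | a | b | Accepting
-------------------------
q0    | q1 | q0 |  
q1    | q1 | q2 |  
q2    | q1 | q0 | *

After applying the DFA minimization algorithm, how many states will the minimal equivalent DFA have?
All 3 states are reachable from q0, so none can be removed as unreachable.
Table-filling: first mark every (accepting, non-accepting) pair as distinguishable (accepting: {q2}; non-accepting: {q0, q1}).
Round 1: (q0, q1) on 'b' go to q0 and q2, already distinguishable → mark.
Every pair of states is distinguishable, so the DFA is already minimal.
Equivalence classes: {q0}, {q1}, {q2} → 3 states.

Final answer: 3 states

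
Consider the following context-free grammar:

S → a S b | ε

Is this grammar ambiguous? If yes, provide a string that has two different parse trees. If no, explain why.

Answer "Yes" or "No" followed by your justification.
At every step exactly one production applies: if the remaining string to generate is non-empty it starts with a and ends with b, forcing S → a S b; if it is empty, S → ε is forced. Hence each string a^n b^n has exactly one derivation (S → a S b applied n times, then S → ε) and one parse tree.

Final answer: No - the grammar is unambiguous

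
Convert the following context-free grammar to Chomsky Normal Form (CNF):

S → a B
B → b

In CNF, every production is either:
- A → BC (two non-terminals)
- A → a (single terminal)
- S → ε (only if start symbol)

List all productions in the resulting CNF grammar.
The grammar has no ε-productions or unit productions to eliminate.
S → a B has terminal a in a right-hand side of length ≥ 2: introduce T_a → a and use T_a in place of a.
B → b is already in CNF (single terminal) – keep it.
S → a B becomes S → T_a B.
Resulting CNF grammar (3 productions): T_a → a; B → b; S → T_a B

Final answer: T_a → a; B → b; S → T_a B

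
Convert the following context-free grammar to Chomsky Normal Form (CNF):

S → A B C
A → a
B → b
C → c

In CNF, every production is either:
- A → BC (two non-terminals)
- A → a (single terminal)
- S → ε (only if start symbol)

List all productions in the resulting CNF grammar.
The grammar has no ε-productions or unit productions to eliminate.
A → a is already in CNF (single terminal) – keep it.
B → b is already in CNF (single terminal) – keep it.
C → c is already in CNF (single terminal) – keep it.
S → A B C has 3 symbols on the right: break it into binary productions S → A X0, X0 → B C.
Resulting CNF grammar (5 productions): A → a; B → b; C → c; S → A X0; X0 → B C

Final answer: A → a; B → b; C → c; S → A X0; X0 → B C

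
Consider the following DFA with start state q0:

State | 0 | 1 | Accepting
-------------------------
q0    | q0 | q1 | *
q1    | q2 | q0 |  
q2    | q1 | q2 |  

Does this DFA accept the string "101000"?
Start in q0.
Read '1': q0 → q1
Read '0': q1 → q2
Read '1': q2 → q2
Read '0': q2 → q1
Read '0': q1 → q2
Read '0': q2 → q1
Final state q1 is not accepting, so the string is rejected.

Final answer: No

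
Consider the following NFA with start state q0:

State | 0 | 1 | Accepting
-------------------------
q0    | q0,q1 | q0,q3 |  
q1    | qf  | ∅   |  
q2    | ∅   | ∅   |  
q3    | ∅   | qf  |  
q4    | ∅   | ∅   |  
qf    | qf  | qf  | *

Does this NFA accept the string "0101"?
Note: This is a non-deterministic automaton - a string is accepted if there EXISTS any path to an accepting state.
Track the set of states the NFA could be in: start {q0}
Read '0': {q0} → {q0, q1}
Read '1': {q0, q1} → {q0, q3}
Read '0': {q0, q3} → {q0, q1}
Read '1': {q0, q1} → {q0, q3}
Final set {q0, q3} contains no accepting state → rejected.

Final answer: No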